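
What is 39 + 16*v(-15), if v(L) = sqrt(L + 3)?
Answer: 39 + 32*I*sqrt(3) ≈ 39.0 + 55.426*I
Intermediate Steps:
v(L) = sqrt(3 + L)
39 + 16*v(-15) = 39 + 16*sqrt(3 - 15) = 39 + 16*sqrt(-12) = 39 + 16*(2*I*sqrt(3)) = 39 + 32*I*sqrt(3)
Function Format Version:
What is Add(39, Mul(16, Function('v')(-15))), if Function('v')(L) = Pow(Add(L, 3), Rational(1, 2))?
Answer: Add(39, Mul(32, I, Pow(3, Rational(1, 2)))) ≈ Add(39.000, Mul(55.426, I))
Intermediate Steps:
Function('v')(L) = Pow(Add(3, L), Rational(1, 2))
Add(39, Mul(16, Function('v')(-15))) = Add(39, Mul(16, Pow(Add(3, -15), Rational(1, 2)))) = Add(39, Mul(16, Pow(-12, Rational(1, 2)))) = Add(39, Mul(16, Mul(2, I, Pow(3, Rational(1, 2))))) = Add(39, Mul(32, I, Pow(3, Rational(1, 2))))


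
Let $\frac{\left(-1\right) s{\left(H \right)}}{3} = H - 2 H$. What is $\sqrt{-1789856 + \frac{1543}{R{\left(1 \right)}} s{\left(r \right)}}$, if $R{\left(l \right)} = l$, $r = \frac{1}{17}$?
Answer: $\frac{i \sqrt{517189691}}{17} \approx 1337.8 i$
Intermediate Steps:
$r = \frac{1}{17} \approx 0.058824$
$s{\left(H \right)} = 3 H$ ($s{\left(H \right)} = - 3 \left(H - 2 H\right) = - 3 \left(- H\right) = 3 H$)
$\sqrt{-1789856 + \frac{1543}{R{\left(1 \right)}} s{\left(r \right)}} = \sqrt{-1789856 + \frac{1543}{1} \cdot 3 \cdot \frac{1}{17}} = \sqrt{-1789856 + 1543 \cdot 1 \cdot \frac{3}{17}} = \sqrt{-1789856 + 1543 \cdot \frac{3}{17}} = \sqrt{-1789856 + \frac{4629}{17}} = \sqrt{- \frac{30422923}{17}} = \frac{i \sqrt{517189691}}{17}$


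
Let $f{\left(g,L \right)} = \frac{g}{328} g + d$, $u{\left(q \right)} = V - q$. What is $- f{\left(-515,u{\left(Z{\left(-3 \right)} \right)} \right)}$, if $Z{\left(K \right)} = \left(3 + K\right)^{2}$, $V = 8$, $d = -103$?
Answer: $- \frac{231441}{328} \approx -705.61$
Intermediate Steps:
$u{\left(q \right)} = 8 - q$
$f{\left(g,L \right)} = -103 + \frac{g^{2}}{328}$ ($f{\left(g,L \right)} = \frac{g}{328} g - 103 = \frac{g^{2}}{328} - 103 = -103 + \frac{g^{2}}{328}$)
$- f{\left(-515,u{\left(Z{\left(-3 \right)} \right)} \right)} = - (-103 + \frac{\left(-515\right)^{2}}{328}) = - (-103 + \frac{1}{328} \cdot 265225) = - (-103 + \frac{265225}{328}) = \left(-1\right) \frac{231441}{328} = - \frac{231441}{328}$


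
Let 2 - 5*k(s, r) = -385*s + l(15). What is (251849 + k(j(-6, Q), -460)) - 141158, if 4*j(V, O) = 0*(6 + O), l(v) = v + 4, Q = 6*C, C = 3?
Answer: 553438/5 ≈ 1.1069e+5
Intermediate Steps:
Q = 18 (Q = 6*3 = 18)
l(v) = 4 + v
j(V, O) = 0 (j(V, O) = (0*(6 + O))/4 = (¼)*0 = 0)
k(s, r) = -17/5 + 77*s (k(s, r) = ⅖ - (-385*s + (4 + 15))/5 = ⅖ - (-385*s + 19)/5 = ⅖ - (19 - 385*s)/5 = ⅖ + (-19/5 + 77*s) = -17/5 + 77*s)
(251849 + k(j(-6, Q), -460)) - 141158 = (251849 + (-17/5 + 77*0)) - 141158 = (251849 + (-17/5 + 0)) - 141158 = (251849 - 17/5) - 141158 = 1259228/5 - 141158 = 553438/5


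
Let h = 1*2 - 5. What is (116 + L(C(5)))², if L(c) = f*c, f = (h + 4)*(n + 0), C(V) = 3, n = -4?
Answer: 10816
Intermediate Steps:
h = -3 (h = 2 - 5 = -3)
f = -4 (f = (-3 + 4)*(-4 + 0) = 1*(-4) = -4)
L(c) = -4*c
(116 + L(C(5)))² = (116 - 4*3)² = (116 - 12)² = 104² = 10816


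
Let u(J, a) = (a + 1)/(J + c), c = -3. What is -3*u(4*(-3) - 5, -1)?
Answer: 0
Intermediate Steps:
u(J, a) = (1 + a)/(-3 + J) (u(J, a) = (a + 1)/(J - 3) = (1 + a)/(-3 + J))
-3*u(4*(-3) - 5, -1) = -3*(1 - 1)/(-3 + (4*(-3) - 5)) = -3*0/(-3 + (-12 - 5)) = -3*0/(-3 - 17) = -3*0/(-20) = -(-3)*0/20 = -3*0 = 0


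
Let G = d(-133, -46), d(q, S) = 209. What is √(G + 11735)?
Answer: 2*√2986 ≈ 109.29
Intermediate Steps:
G = 209
√(G + 11735) = √(209 + 11735) = √11944 = 2*√2986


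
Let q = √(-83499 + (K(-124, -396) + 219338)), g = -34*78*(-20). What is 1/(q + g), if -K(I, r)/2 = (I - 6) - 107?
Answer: 53040/2813105287 - √136313/2813105287 ≈ 1.8723e-5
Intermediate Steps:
K(I, r) = 226 - 2*I (K(I, r) = -2*((I - 6) - 107) = -2*((-6 + I) - 107) = -2*(-113 + I) = 226 - 2*I)
g = 53040 (g = -2652*(-20) = 53040)
q = √136313 (q = √(-83499 + ((226 - 2*(-124)) + 219338)) = √(-83499 + ((226 + 248) + 219338)) = √(-83499 + (474 + 219338)) = √(-83499 + 219812) = √136313 ≈ 369.21)
1/(q + g) = 1/(√136313 + 53040) = 1/(53040 + √136313)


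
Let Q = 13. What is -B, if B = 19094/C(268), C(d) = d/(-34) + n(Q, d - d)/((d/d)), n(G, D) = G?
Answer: -324598/87 ≈ -3731.0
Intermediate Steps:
C(d) = 13 - d/34 (C(d) = d/(-34) + 13/((d/d)) = d*(-1/34) + 13/1 = -d/34 + 13*1 = -d/34 + 13 = 13 - d/34)
B = 324598/87 (B = 19094/(13 - 1/34*268) = 19094/(13 - 134/17) = 19094/(87/17) = 19094*(17/87) = 324598/87 ≈ 3731.0)
-B = -1*324598/87 = -324598/87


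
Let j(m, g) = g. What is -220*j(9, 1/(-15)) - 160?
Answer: -436/3 ≈ -145.33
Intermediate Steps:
-220*j(9, 1/(-15)) - 160 = -220/(-15) - 160 = -220*(-1/15) - 160 = 44/3 - 160 = -436/3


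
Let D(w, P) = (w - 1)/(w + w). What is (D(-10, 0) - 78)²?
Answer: 2399401/400 ≈ 5998.5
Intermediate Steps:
D(w, P) = (-1 + w)/(2*w) (D(w, P) = (-1 + w)/((2*w)) = (-1 + w)*(1/(2*w)) = (-1 + w)/(2*w))
(D(-10, 0) - 78)² = ((½)*(-1 - 10)/(-10) - 78)² = ((½)*(-⅒)*(-11) - 78)² = (11/20 - 78)² = (-1549/20)² = 2399401/400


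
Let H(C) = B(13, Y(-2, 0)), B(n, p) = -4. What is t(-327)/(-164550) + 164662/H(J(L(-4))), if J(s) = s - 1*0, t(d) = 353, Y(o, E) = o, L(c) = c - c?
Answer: -3386891689/82275 ≈ -41166.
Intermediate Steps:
L(c) = 0
J(s) = s (J(s) = s + 0 = s)
H(C) = -4
t(-327)/(-164550) + 164662/H(J(L(-4))) = 353/(-164550) + 164662/(-4) = 353*(-1/164550) + 164662*(-¼) = -353/164550 - 82331/2 = -3386891689/82275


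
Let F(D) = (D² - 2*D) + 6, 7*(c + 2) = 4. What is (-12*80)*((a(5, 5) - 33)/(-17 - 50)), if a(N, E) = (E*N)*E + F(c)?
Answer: 4840320/3283 ≈ 1474.4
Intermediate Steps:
c = -10/7 (c = -2 + (⅐)*4 = -2 + 4/7 = -10/7 ≈ -1.4286)
F(D) = 6 + D² - 2*D
a(N, E) = 534/49 + N*E² (a(N, E) = (E*N)*E + (6 + (-10/7)² - 2*(-10/7)) = N*E² + (6 + 100/49 + 20/7) = N*E² + 534/49 = 534/49 + N*E²)
(-12*80)*((a(5, 5) - 33)/(-17 - 50)) = (-12*80)*(((534/49 + 5*5²) - 33)/(-17 - 50)) = -960*((534/49 + 5*25) - 33)/(-67) = -960*((534/49 + 125) - 33)*(-1)/67 = -960*(6659/49 - 33)*(-1)/67 = -4840320*(-1)/(49*67) = -960*(-5042/3283) = 4840320/3283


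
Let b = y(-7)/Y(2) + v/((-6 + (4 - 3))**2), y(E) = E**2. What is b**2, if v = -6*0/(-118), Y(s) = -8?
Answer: 2401/64 ≈ 37.516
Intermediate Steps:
v = 0 (v = 0*(-1/118) = 0)
b = -49/8 (b = (-7)**2/(-8) + 0/((-6 + (4 - 3))**2) = 49*(-1/8) + 0/((-6 + 1)**2) = -49/8 + 0/((-5)**2) = -49/8 + 0/25 = -49/8 + 0*(1/25) = -49/8 + 0 = -49/8 ≈ -6.1250)
b**2 = (-49/8)**2 = 2401/64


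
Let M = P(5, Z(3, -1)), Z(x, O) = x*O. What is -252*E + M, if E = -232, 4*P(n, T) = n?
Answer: 233861/4 ≈ 58465.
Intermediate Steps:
Z(x, O) = O*x
P(n, T) = n/4
M = 5/4 (M = (¼)*5 = 5/4 ≈ 1.2500)
-252*E + M = -252*(-232) + 5/4 = 58464 + 5/4 = 233861/4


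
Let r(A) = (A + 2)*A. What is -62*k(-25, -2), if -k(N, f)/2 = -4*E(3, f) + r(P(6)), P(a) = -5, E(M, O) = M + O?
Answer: 1364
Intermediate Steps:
r(A) = A*(2 + A) (r(A) = (2 + A)*A = A*(2 + A))
k(N, f) = -6 + 8*f (k(N, f) = -2*(-4*(3 + f) - 5*(2 - 5)) = -2*((-12 - 4*f) - 5*(-3)) = -2*((-12 - 4*f) + 15) = -2*(3 - 4*f) = -6 + 8*f)
-62*k(-25, -2) = -62*(-6 + 8*(-2)) = -62*(-6 - 16) = -62*(-22) = 1364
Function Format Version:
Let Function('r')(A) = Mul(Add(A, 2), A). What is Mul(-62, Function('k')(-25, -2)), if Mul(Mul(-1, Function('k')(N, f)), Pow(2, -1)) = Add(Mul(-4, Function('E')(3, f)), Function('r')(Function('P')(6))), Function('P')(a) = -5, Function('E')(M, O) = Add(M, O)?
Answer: 1364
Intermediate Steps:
Function('r')(A) = Mul(A, Add(2, A)) (Function('r')(A) = Mul(Add(2, A), A) = Mul(A, Add(2, A)))
Function('k')(N, f) = Add(-6, Mul(8, f)) (Function('k')(N, f) = Mul(-2, Add(Mul(-4, Add(3, f)), Mul(-5, Add(2, -5)))) = Mul(-2, Add(Add(-12, Mul(-4, f)), Mul(-5, -3))) = Mul(-2, Add(Add(-12, Mul(-4, f)), 15)) = Mul(-2, Add(3, Mul(-4, f))) = Add(-6, Mul(8, f)))
Mul(-62, Function('k')(-25, -2)) = Mul(-62, Add(-6, Mul(8, -2))) = Mul(-62, Add(-6, -16)) = Mul(-62, -22) = 1364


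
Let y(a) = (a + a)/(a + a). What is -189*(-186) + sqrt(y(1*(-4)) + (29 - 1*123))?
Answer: 35154 + I*sqrt(93) ≈ 35154.0 + 9.6436*I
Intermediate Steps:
y(a) = 1 (y(a) = (2*a)/((2*a)) = (2*a)*(1/(2*a)) = 1)
-189*(-186) + sqrt(y(1*(-4)) + (29 - 1*123)) = -189*(-186) + sqrt(1 + (29 - 1*123)) = 35154 + sqrt(1 + (29 - 123)) = 35154 + sqrt(1 - 94) = 35154 + sqrt(-93) = 35154 + I*sqrt(93)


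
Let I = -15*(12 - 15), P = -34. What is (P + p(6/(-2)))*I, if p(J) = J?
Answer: -1665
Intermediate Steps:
I = 45 (I = -15*(-3) = 45)
(P + p(6/(-2)))*I = (-34 + 6/(-2))*45 = (-34 + 6*(-½))*45 = (-34 - 3)*45 = -37*45 = -1665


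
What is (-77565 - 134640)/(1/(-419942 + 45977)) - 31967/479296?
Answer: 38035609057019233/479296 ≈ 7.9357e+10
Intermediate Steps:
(-77565 - 134640)/(1/(-419942 + 45977)) - 31967/479296 = -212205/(1/(-373965)) - 31967*1/479296 = -212205/(-1/373965) - 31967/479296 = -212205*(-373965) - 31967/479296 = 79357242825 - 31967/479296 = 38035609057019233/479296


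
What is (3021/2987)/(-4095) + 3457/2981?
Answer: 14092068668/12154297155 ≈ 1.1594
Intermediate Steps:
(3021/2987)/(-4095) + 3457/2981 = (3021*(1/2987))*(-1/4095) + 3457*(1/2981) = (3021/2987)*(-1/4095) + 3457/2981 = -1007/4077255 + 3457/2981 = 14092068668/12154297155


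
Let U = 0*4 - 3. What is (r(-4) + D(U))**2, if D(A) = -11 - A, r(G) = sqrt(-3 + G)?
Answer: (8 - I*sqrt(7))**2 ≈ 57.0 - 42.332*I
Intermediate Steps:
U = -3 (U = 0 - 3 = -3)
(r(-4) + D(U))**2 = (sqrt(-3 - 4) + (-11 - 1*(-3)))**2 = (sqrt(-7) + (-11 + 3))**2 = (I*sqrt(7) - 8)**2 = (-8 + I*sqrt(7))**2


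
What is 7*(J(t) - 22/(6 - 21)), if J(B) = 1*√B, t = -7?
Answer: 154/15 + 7*I*√7 ≈ 10.267 + 18.52*I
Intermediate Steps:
J(B) = √B
7*(J(t) - 22/(6 - 21)) = 7*(√(-7) - 22/(6 - 21)) = 7*(I*√7 - 22/(-15)) = 7*(I*√7 - 22*(-1/15)) = 7*(I*√7 + 22/15) = 7*(22/15 + I*√7) = 154/15 + 7*I*√7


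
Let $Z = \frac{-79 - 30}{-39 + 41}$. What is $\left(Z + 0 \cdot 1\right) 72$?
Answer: $-3924$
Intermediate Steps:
$Z = - \frac{109}{2} \approx -54.5$
$\left(Z + 0 \cdot 1\right) 72 = \left(- \frac{109}{2} + 0 \cdot 1\right) 72 = \left(- \frac{109}{2} + 0\right) 72 = \left(- \frac{109}{2}\right) 72 = -3924$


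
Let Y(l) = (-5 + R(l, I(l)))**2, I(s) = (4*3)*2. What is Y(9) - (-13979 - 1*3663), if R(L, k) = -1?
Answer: 17678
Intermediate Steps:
I(s) = 24 (I(s) = 12*2 = 24)
Y(l) = 36 (Y(l) = (-5 - 1)**2 = (-6)**2 = 36)
Y(9) - (-13979 - 1*3663) = 36 - (-13979 - 1*3663) = 36 - (-13979 - 3663) = 36 - 1*(-17642) = 36 + 17642 = 17678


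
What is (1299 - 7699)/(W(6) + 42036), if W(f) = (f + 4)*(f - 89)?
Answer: -3200/20603 ≈ -0.15532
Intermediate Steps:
W(f) = (-89 + f)*(4 + f) (W(f) = (4 + f)*(-89 + f) = (-89 + f)*(4 + f))
(1299 - 7699)/(W(6) + 42036) = (1299 - 7699)/((-356 + 6**2 - 85*6) + 42036) = -6400/((-356 + 36 - 510) + 42036) = -6400/(-830 + 42036) = -6400/41206 = -6400*1/41206 = -3200/20603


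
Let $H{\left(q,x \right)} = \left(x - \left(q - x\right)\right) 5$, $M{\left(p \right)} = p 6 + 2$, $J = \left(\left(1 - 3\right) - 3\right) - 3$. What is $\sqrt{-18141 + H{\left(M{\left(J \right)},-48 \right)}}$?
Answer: $i \sqrt{18391} \approx 135.61 i$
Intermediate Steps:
$J = -8$ ($J = \left(-2 - 3\right) - 3 = -5 - 3 = -8$)
$M{\left(p \right)} = 2 + 6 p$ ($M{\left(p \right)} = 6 p + 2 = 2 + 6 p$)
$H{\left(q,x \right)} = - 5 q + 10 x$ ($H{\left(q,x \right)} = \left(- q + 2 x\right) 5 = - 5 q + 10 x$)
$\sqrt{-18141 + H{\left(M{\left(J \right)},-48 \right)}} = \sqrt{-18141 - \left(480 + 5 \left(2 + 6 \left(-8\right)\right)\right)} = \sqrt{-18141 - \left(480 + 5 \left(2 - 48\right)\right)} = \sqrt{-18141 - 250} = \sqrt{-18391} = i \sqrt{18391}$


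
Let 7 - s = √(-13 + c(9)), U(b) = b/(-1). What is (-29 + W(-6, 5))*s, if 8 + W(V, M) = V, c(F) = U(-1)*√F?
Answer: -301 + 43*I*√10 ≈ -301.0 + 135.98*I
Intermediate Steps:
U(b) = -b (U(b) = b*(-1) = -b)
c(F) = √F (c(F) = (-1*(-1))*√F = 1*√F = √F)
W(V, M) = -8 + V
s = 7 - I*√10 (s = 7 - √(-13 + √9) = 7 - √(-13 + 3) = 7 - √(-10) = 7 - I*√10 ≈ 7.0 - 3.1623*I)
(-29 + W(-6, 5))*s = (-29 + (-8 - 6))*(7 - I*√10) = (-29 - 14)*(7 - I*√10) = -43*(7 - I*√10) = -301 + 43*I*√10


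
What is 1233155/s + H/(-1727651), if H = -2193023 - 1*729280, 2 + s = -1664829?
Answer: 390668450984/410892420283 ≈ 0.95078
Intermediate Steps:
s = -1664831 (s = -2 - 1664829 = -1664831)
H = -2922303 (H = -2193023 - 729280 = -2922303)
1233155/s + H/(-1727651) = 1233155/(-1664831) - 2922303/(-1727651) = 1233155*(-1/1664831) - 2922303*(-1/1727651) = -176165/237833 + 2922303/1727651 = 390668450984/410892420283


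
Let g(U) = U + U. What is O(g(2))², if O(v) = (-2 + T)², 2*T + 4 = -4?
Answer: 1296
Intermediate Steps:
T = -4 (T = -2 + (½)*(-4) = -2 - 2 = -4)
g(U) = 2*U
O(v) = 36 (O(v) = (-2 - 4)² = (-6)² = 36)
O(g(2))² = 36² = 1296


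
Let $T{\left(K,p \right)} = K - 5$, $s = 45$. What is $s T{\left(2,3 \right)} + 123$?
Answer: $-12$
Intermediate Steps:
$T{\left(K,p \right)} = -5 + K$
$s T{\left(2,3 \right)} + 123 = 45 \left(-5 + 2\right) + 123 = 45 \left(-3\right) + 123 = -135 + 123 = -12$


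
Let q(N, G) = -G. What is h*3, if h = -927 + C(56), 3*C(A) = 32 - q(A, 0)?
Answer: -2749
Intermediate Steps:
C(A) = 32/3 (C(A) = (32 - (-1)*0)/3 = (32 - 1*0)/3 = (32 + 0)/3 = (⅓)*32 = 32/3)
h = -2749/3 (h = -927 + 32/3 = -2749/3 ≈ -916.33)
h*3 = -2749/3*3 = -2749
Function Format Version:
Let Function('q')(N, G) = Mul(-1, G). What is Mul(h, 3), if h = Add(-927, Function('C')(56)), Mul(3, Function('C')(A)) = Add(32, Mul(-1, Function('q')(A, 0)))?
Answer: -2749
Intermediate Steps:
Function('C')(A) = Rational(32, 3) (Function('C')(A) = Mul(Rational(1, 3), Add(32, Mul(-1, Mul(-1, 0)))) = Mul(Rational(1, 3), Add(32, Mul(-1, 0))) = Mul(Rational(1, 3), Add(32, 0)) = Mul(Rational(1, 3), 32) = Rational(32, 3))
h = Rational(-2749, 3) (h = Add(-927, Rational(32, 3)) = Rational(-2749, 3) ≈ -916.33)
Mul(h, 3) = Mul(Rational(-2749, 3), 3) = -2749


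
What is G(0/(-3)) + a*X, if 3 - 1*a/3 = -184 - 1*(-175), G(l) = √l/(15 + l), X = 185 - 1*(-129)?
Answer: 11304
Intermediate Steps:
X = 314 (X = 185 + 129 = 314)
G(l) = √l/(15 + l)
a = 36 (a = 9 - 3*(-184 - 1*(-175)) = 9 - 3*(-184 + 175) = 9 - 3*(-9) = 9 + 27 = 36)
G(0/(-3)) + a*X = √(0/(-3))/(15 + 0/(-3)) + 36*314 = √(0*(-⅓))/(15 + 0*(-⅓)) + 11304 = √0/(15 + 0) + 11304 = 0/15 + 11304 = 0*(1/15) + 11304 = 0 + 11304 = 11304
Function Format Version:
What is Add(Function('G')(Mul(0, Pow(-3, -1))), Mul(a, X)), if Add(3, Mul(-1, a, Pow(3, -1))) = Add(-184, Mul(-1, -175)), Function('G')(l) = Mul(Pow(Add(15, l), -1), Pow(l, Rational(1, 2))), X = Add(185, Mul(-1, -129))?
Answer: 11304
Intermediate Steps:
X = 314 (X = Add(185, 129) = 314)
Function('G')(l) = Mul(Pow(l, Rational(1, 2)), Pow(Add(15, l), -1))
a = 36 (a = Add(9, Mul(-3, Add(-184, Mul(-1, -175)))) = Add(9, Mul(-3, Add(-184, 175))) = Add(9, Mul(-3, -9)) = Add(9, 27) = 36)
Add(Function('G')(Mul(0, Pow(-3, -1))), Mul(a, X)) = Add(Mul(Pow(Mul(0, Pow(-3, -1)), Rational(1, 2)), Pow(Add(15, Mul(0, Pow(-3, -1))), -1)), Mul(36, 314)) = Add(Mul(Pow(Mul(0, Rational(-1, 3)), Rational(1, 2)), Pow(Add(15, Mul(0, Rational(-1, 3))), -1)), 11304) = Add(Mul(Pow(0, Rational(1, 2)), Pow(Add(15, 0), -1)), 11304) = Add(Mul(0, Pow(15, -1)), 11304) = Add(Mul(0, Rational(1, 15)), 11304) = Add(0, 11304) = 11304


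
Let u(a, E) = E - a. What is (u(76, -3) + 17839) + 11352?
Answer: 29112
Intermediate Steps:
(u(76, -3) + 17839) + 11352 = ((-3 - 1*76) + 17839) + 11352 = ((-3 - 76) + 17839) + 11352 = (-79 + 17839) + 11352 = 17760 + 11352 = 29112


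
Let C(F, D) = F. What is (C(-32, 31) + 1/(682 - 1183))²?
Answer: 257057089/251001 ≈ 1024.1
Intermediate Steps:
(C(-32, 31) + 1/(682 - 1183))² = (-32 + 1/(682 - 1183))² = (-32 + 1/(-501))² = (-32 - 1/501)² = (-16033/501)² = 257057089/251001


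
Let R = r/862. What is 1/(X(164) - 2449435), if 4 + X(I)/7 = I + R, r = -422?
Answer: -431/1055225242 ≈ -4.0844e-7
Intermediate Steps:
R = -211/431 (R = -422/862 = -422*1/862 = -211/431 ≈ -0.48956)
X(I) = -13545/431 + 7*I (X(I) = -28 + 7*(I - 211/431) = -28 + 7*(-211/431 + I) = -28 + (-1477/431 + 7*I) = -13545/431 + 7*I)
1/(X(164) - 2449435) = 1/((-13545/431 + 7*164) - 2449435) = 1/((-13545/431 + 1148) - 2449435) = 1/(481243/431 - 2449435) = 1/(-1055225242/431) = -431/1055225242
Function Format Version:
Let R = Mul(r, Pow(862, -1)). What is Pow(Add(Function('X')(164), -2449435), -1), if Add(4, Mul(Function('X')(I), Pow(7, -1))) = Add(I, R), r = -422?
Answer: Rational(-431, 1055225242) ≈ -4.0844e-7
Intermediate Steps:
R = Rational(-211, 431) (R = Mul(-422, Pow(862, -1)) = Mul(-422, Rational(1, 862)) = Rational(-211, 431) ≈ -0.48956)
Function('X')(I) = Add(Rational(-13545, 431), Mul(7, I)) (Function('X')(I) = Add(-28, Mul(7, Add(I, Rational(-211, 431)))) = Add(-28, Mul(7, Add(Rational(-211, 431), I))) = Add(-28, Add(Rational(-1477, 431), Mul(7, I))) = Add(Rational(-13545, 431), Mul(7, I)))
Pow(Add(Function('X')(164), -2449435), -1) = Pow(Add(Add(Rational(-13545, 431), Mul(7, 164)), -2449435), -1) = Pow(Add(Add(Rational(-13545, 431), 1148), -2449435), -1) = Pow(Add(Rational(481243, 431), -2449435), -1) = Pow(Rational(-1055225242, 431), -1) = Rational(-431, 1055225242)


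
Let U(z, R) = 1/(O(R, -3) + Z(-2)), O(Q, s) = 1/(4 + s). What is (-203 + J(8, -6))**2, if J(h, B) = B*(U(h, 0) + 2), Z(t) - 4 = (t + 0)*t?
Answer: 418609/9 ≈ 46512.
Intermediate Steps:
Z(t) = 4 + t**2 (Z(t) = 4 + (t + 0)*t = 4 + t*t = 4 + t**2)
U(z, R) = 1/9 (U(z, R) = 1/(1/(4 - 3) + (4 + (-2)**2)) = 1/(1/1 + (4 + 4)) = 1/(1 + 8) = 1/9)
J(h, B) = 19*B/9 (J(h, B) = B*(1/9 + 2) = B*(19/9) = 19*B/9)
(-203 + J(8, -6))**2 = (-203 + (19/9)*(-6))**2 = (-203 - 38/3)**2 = (-647/3)**2 = 418609/9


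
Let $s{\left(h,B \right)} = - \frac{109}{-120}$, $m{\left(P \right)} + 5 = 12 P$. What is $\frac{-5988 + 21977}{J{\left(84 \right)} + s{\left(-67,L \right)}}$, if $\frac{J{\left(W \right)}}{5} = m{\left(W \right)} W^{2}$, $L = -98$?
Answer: $\frac{1918680}{4246300909} \approx 0.00045185$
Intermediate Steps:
$m{\left(P \right)} = -5 + 12 P$
$s{\left(h,B \right)} = \frac{109}{120}$ ($s{\left(h,B \right)} = \left(-109\right) \left(- \frac{1}{120}\right) = \frac{109}{120}$)
$J{\left(W \right)} = 5 W^{2} \left(-5 + 12 W\right)$ ($J{\left(W \right)} = 5 \left(-5 + 12 W\right) W^{2} = 5 W^{2} \left(-5 + 12 W\right)$)
$\frac{-5988 + 21977}{J{\left(84 \right)} + s{\left(-67,L \right)}} = \frac{-5988 + 21977}{84^{2} \left(-25 + 60 \cdot 84\right) + \frac{109}{120}} = \frac{15989}{7056 \left(-25 + 5040\right) + \frac{109}{120}} = \frac{15989}{7056 \cdot 5015 + \frac{109}{120}} = \frac{15989}{35385840 + \frac{109}{120}} = \frac{15989}{\frac{4246300909}{120}} = 15989 \cdot \frac{120}{4246300909} = \frac{1918680}{4246300909}$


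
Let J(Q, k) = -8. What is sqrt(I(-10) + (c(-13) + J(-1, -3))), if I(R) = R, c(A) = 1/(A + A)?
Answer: I*sqrt(12194)/26 ≈ 4.2472*I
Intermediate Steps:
c(A) = 1/(2*A)
sqrt(I(-10) + (c(-13) + J(-1, -3))) = sqrt(-10 + ((1/2)/(-13) - 8)) = sqrt(-10 + ((1/2)*(-1/13) - 8)) = sqrt(-10 + (-1/26 - 8)) = sqrt(-10 - 209/26) = sqrt(-469/26) = I*sqrt(12194)/26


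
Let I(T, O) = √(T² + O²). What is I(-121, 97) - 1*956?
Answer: -956 + 5*√962 ≈ -800.92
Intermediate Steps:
I(T, O) = √(O² + T²)
I(-121, 97) - 1*956 = √(97² + (-121)²) - 1*956 = √(9409 + 14641) - 956 = √24050 - 956 = 5*√962 - 956 = -956 + 5*√962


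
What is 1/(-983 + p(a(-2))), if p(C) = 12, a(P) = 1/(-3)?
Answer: -1/971 ≈ -0.0010299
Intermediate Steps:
a(P) = -1/3
1/(-983 + p(a(-2))) = 1/(-983 + 12) = 1/(-971) = -1/971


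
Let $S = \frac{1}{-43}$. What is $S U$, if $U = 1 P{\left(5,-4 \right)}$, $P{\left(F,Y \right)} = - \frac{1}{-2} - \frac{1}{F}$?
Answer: $- \frac{3}{430} \approx -0.0069767$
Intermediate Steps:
$P{\left(F,Y \right)} = \frac{1}{2} - \frac{1}{F}$ ($P{\left(F,Y \right)} = \left(-1\right) \left(- \frac{1}{2}\right) - \frac{1}{F} = \frac{1}{2} - \frac{1}{F}$)
$U = \frac{3}{10}$ ($U = 1 \frac{-2 + 5}{2 \cdot 5} = 1 \cdot \frac{1}{2} \cdot \frac{1}{5} \cdot 3 = 1 \cdot \frac{3}{10} = \frac{3}{10} \approx 0.3$)
$S = - \frac{1}{43} \approx -0.023256$
$S U = \left(- \frac{1}{43}\right) \frac{3}{10} = - \frac{3}{430}$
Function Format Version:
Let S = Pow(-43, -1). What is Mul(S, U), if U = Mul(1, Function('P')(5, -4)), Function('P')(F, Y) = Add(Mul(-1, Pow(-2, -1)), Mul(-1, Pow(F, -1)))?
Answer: Rational(-3, 430) ≈ -0.0069767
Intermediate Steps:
Function('P')(F, Y) = Add(Rational(1, 2), Mul(-1, Pow(F, -1))) (Function('P')(F, Y) = Add(Mul(-1, Rational(-1, 2)), Mul(-1, Pow(F, -1))) = Add(Rational(1, 2), Mul(-1, Pow(F, -1))))
U = Rational(3, 10) (U = Mul(1, Mul(Rational(1, 2), Pow(5, -1), Add(-2, 5))) = Mul(1, Mul(Rational(1, 2), Rational(1, 5), 3)) = Mul(1, Rational(3, 10)) = Rational(3, 10) ≈ 0.30000)
S = Rational(-1, 43) ≈ -0.023256
Mul(S, U) = Mul(Rational(-1, 43), Rational(3, 10)) = Rational(-3, 430)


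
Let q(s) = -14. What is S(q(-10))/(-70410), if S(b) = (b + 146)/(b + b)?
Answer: 11/164290 ≈ 6.6955e-5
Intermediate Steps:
S(b) = (146 + b)/(2*b) (S(b) = (146 + b)/((2*b)) = (146 + b)*(1/(2*b)) = (146 + b)/(2*b))
S(q(-10))/(-70410) = ((1/2)*(146 - 14)/(-14))/(-70410) = ((1/2)*(-1/14)*132)*(-1/70410) = -33/7*(-1/70410) = 11/164290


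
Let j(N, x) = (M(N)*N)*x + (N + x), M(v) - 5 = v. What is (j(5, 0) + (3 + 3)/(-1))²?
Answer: 1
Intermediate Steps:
M(v) = 5 + v
j(N, x) = N + x + N*x*(5 + N) (j(N, x) = ((5 + N)*N)*x + (N + x) = (N*(5 + N))*x + (N + x) = N*x*(5 + N) + (N + x) = N + x + N*x*(5 + N))
(j(5, 0) + (3 + 3)/(-1))² = ((5 + 0 + 5*0*(5 + 5)) + (3 + 3)/(-1))² = ((5 + 0 + 5*0*10) + 6*(-1))² = ((5 + 0 + 0) - 6)² = (5 - 6)² = (-1)² = 1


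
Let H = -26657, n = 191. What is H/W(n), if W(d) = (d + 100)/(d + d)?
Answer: -10182974/291 ≈ -34993.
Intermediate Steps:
W(d) = (100 + d)/(2*d) (W(d) = (100 + d)/((2*d)) = (100 + d)*(1/(2*d)) = (100 + d)/(2*d))
H/W(n) = -26657*382/(100 + 191) = -26657/((1/2)*(1/191)*291) = -26657/291/382 = -26657*382/291 = -10182974/291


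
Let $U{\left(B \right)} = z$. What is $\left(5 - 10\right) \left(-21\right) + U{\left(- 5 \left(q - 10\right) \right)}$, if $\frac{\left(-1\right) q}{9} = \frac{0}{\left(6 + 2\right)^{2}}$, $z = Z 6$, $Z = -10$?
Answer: $45$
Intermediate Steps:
$z = -60$ ($z = \left(-10\right) 6 = -60$)
$q = 0$ ($q = - 9 \frac{0}{\left(6 + 2\right)^{2}} = - 9 \frac{0}{8^{2}} = - 9 \cdot \frac{0}{64} = - 9 \cdot 0 \cdot \frac{1}{64} = \left(-9\right) 0 = 0$)
$U{\left(B \right)} = -60$
$\left(5 - 10\right) \left(-21\right) + U{\left(- 5 \left(q - 10\right) \right)} = \left(5 - 10\right) \left(-21\right) - 60 = \left(-5\right) \left(-21\right) - 60 = 105 - 60 = 45$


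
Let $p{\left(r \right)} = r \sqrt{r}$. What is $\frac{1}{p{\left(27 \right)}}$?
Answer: $\frac{\sqrt{3}}{243} \approx 0.0071278$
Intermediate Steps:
$p{\left(r \right)} = r^{\frac{3}{2}}$
$\frac{1}{p{\left(27 \right)}} = \frac{1}{27^{\frac{3}{2}}} = \frac{1}{81 \sqrt{3}} = \frac{\sqrt{3}}{243}$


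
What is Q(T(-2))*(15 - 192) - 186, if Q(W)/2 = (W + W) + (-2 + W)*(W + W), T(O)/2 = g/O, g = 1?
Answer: -1602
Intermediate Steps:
T(O) = 2/O (T(O) = 2*(1/O) = 2/O)
Q(W) = 4*W + 4*W*(-2 + W) (Q(W) = 2*((W + W) + (-2 + W)*(W + W)) = 2*(2*W + (-2 + W)*(2*W)) = 2*(2*W + 2*W*(-2 + W)) = 4*W + 4*W*(-2 + W))
Q(T(-2))*(15 - 192) - 186 = (4*(2/(-2))*(-1 + 2/(-2)))*(15 - 192) - 186 = (4*(2*(-½))*(-1 + 2*(-½)))*(-177) - 186 = (4*(-1)*(-1 - 1))*(-177) - 186 = (4*(-1)*(-2))*(-177) - 186 = 8*(-177) - 186 = -1416 - 186 = -1602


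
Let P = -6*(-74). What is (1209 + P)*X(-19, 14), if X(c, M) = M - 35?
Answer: -34713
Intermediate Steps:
P = 444
X(c, M) = -35 + M
(1209 + P)*X(-19, 14) = (1209 + 444)*(-35 + 14) = 1653*(-21) = -34713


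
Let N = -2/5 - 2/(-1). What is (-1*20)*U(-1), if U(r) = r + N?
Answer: -12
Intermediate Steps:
N = 8/5 (N = -2*1/5 - 2*(-1) = -2/5 + 2 = 8/5 ≈ 1.6000)
U(r) = 8/5 + r (U(r) = r + 8/5 = 8/5 + r)
(-1*20)*U(-1) = (-1*20)*(8/5 - 1) = -20*3/5 = -12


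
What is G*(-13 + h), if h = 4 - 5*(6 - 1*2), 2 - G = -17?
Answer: -551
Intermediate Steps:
G = 19 (G = 2 - 1*(-17) = 2 + 17 = 19)
h = -16 (h = 4 - 5*(6 - 2) = 4 - 5*4 = 4 - 20 = -16)
G*(-13 + h) = 19*(-13 - 16) = 19*(-29) = -551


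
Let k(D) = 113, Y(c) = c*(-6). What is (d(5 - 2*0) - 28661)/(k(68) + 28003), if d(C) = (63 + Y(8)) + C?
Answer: -9547/9372 ≈ -1.0187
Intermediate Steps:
Y(c) = -6*c
d(C) = 15 + C (d(C) = (63 - 6*8) + C = (63 - 48) + C = 15 + C)
(d(5 - 2*0) - 28661)/(k(68) + 28003) = ((15 + (5 - 2*0)) - 28661)/(113 + 28003) = ((15 + (5 + 0)) - 28661)/28116 = ((15 + 5) - 28661)*(1/28116) = (20 - 28661)*(1/28116) = -28641*1/28116 = -9547/9372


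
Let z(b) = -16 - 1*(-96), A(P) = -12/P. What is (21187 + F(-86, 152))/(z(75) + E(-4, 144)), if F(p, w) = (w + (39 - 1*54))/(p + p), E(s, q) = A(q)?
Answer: 10932081/41237 ≈ 265.10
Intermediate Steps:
E(s, q) = -12/q
F(p, w) = (-15 + w)/(2*p) (F(p, w) = (w + (39 - 54))/((2*p)) = (w - 15)*(1/(2*p)) = (-15 + w)*(1/(2*p)) = (-15 + w)/(2*p))
z(b) = 80 (z(b) = -16 + 96 = 80)
(21187 + F(-86, 152))/(z(75) + E(-4, 144)) = (21187 + (½)*(-15 + 152)/(-86))/(80 - 12/144) = (21187 + (½)*(-1/86)*137)/(80 - 12*1/144) = (21187 - 137/172)/(80 - 1/12) = 3644027/(172*(959/12)) = (3644027/172)*(12/959) = 10932081/41237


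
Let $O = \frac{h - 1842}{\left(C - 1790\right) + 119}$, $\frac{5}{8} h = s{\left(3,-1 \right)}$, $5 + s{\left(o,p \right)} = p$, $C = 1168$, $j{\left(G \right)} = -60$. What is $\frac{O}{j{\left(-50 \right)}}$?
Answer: $- \frac{1543}{25150} \approx -0.061352$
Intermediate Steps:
$s{\left(o,p \right)} = -5 + p$
$h = - \frac{48}{5}$ ($h = \frac{8 \left(-5 - 1\right)}{5} = \frac{8}{5} \left(-6\right) = - \frac{48}{5} \approx -9.6$)
$O = \frac{9258}{2515}$ ($O = \frac{- \frac{48}{5} - 1842}{\left(1168 - 1790\right) + 119} = - \frac{9258}{5 \left(\left(1168 - 1790\right) + 119\right)} = - \frac{9258}{5 \left(-622 + 119\right)} = - \frac{9258}{5 \left(-503\right)} = \left(- \frac{9258}{5}\right) \left(- \frac{1}{503}\right) = \frac{9258}{2515} \approx 3.6811$)
$\frac{O}{j{\left(-50 \right)}} = \frac{9258}{2515 \left(-60\right)} = \frac{9258}{2515} \left(- \frac{1}{60}\right) = - \frac{1543}{25150}$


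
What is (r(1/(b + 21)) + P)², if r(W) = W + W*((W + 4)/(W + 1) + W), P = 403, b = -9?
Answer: 570286259929/3504384 ≈ 1.6274e+5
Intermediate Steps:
r(W) = W + W*(W + (4 + W)/(1 + W)) (r(W) = W + W*((4 + W)/(1 + W) + W) = W + W*(W + (4 + W)/(1 + W)))
(r(1/(b + 21)) + P)² = ((5 + (1/(-9 + 21))² + 3/(-9 + 21))/((-9 + 21)*(1 + 1/(-9 + 21))) + 403)² = ((5 + (1/12)² + 3/12)/(12*(1 + 1/12)) + 403)² = ((5 + (1/12)² + 3*(1/12))/(12*(1 + 1/12)) + 403)² = ((5 + 1/144 + ¼)/(12*(13/12)) + 403)² = ((1/12)*(12/13)*(757/144) + 403)² = (757/1872 + 403)² = (755173/1872)² = 570286259929/3504384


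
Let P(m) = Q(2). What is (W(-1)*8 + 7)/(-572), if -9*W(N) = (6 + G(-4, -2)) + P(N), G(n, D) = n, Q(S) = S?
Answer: -31/5148 ≈ -0.0060218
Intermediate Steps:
P(m) = 2
W(N) = -4/9 (W(N) = -((6 - 4) + 2)/9 = -(2 + 2)/9 = -⅑*4 = -4/9)
(W(-1)*8 + 7)/(-572) = (-4/9*8 + 7)/(-572) = (-32/9 + 7)*(-1/572) = (31/9)*(-1/572) = -31/5148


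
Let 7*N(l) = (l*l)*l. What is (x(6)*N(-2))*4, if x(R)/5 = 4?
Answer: -640/7 ≈ -91.429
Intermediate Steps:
N(l) = l³/7 (N(l) = ((l*l)*l)/7 = (l²*l)/7 = l³/7)
x(R) = 20 (x(R) = 5*4 = 20)
(x(6)*N(-2))*4 = (20*((⅐)*(-2)³))*4 = (20*((⅐)*(-8)))*4 = (20*(-8/7))*4 = -160/7*4 = -640/7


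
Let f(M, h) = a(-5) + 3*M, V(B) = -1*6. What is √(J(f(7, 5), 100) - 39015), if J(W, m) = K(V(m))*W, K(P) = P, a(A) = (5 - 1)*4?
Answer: I*√39237 ≈ 198.08*I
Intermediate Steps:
V(B) = -6
a(A) = 16 (a(A) = 4*4 = 16)
f(M, h) = 16 + 3*M
J(W, m) = -6*W
√(J(f(7, 5), 100) - 39015) = √(-6*(16 + 3*7) - 39015) = √(-6*(16 + 21) - 39015) = √(-6*37 - 39015) = √(-222 - 39015) = √(-39237) = I*√39237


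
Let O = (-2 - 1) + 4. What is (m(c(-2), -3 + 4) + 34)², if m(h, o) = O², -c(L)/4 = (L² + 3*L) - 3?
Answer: 1225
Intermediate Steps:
c(L) = 12 - 12*L - 4*L² (c(L) = -4*((L² + 3*L) - 3) = -4*(-3 + L² + 3*L) = 12 - 12*L - 4*L²)
O = 1 (O = -3 + 4 = 1)
m(h, o) = 1 (m(h, o) = 1² = 1)
(m(c(-2), -3 + 4) + 34)² = (1 + 34)² = 35² = 1225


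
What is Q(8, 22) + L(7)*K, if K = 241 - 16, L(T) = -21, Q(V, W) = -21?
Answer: -4746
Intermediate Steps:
K = 225
Q(8, 22) + L(7)*K = -21 - 21*225 = -21 - 4725 = -4746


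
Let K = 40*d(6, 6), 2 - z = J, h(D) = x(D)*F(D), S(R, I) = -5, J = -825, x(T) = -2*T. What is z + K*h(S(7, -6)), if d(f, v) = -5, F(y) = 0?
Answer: 827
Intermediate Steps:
h(D) = 0 (h(D) = -2*D*0 = 0)
z = 827 (z = 2 - 1*(-825) = 2 + 825 = 827)
K = -200 (K = 40*(-5) = -200)
z + K*h(S(7, -6)) = 827 - 200*0 = 827 + 0 = 827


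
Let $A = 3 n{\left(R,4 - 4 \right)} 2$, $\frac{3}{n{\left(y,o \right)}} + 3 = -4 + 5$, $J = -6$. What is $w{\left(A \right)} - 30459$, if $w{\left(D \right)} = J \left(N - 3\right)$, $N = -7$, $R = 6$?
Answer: $-30399$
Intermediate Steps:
$n{\left(y,o \right)} = - \frac{3}{2}$ ($n{\left(y,o \right)} = \frac{3}{-3 + \left(-4 + 5\right)} = \frac{3}{-3 + 1} = \frac{3}{-2} = 3 \left(- \frac{1}{2}\right) = - \frac{3}{2}$)
$A = -9$ ($A = 3 \left(- \frac{3}{2}\right) 2 = \left(- \frac{9}{2}\right) 2 = -9$)
$w{\left(D \right)} = 60$ ($w{\left(D \right)} = - 6 \left(-7 - 3\right) = \left(-6\right) \left(-10\right) = 60$)
$w{\left(A \right)} - 30459 = 60 - 30459 = -30399$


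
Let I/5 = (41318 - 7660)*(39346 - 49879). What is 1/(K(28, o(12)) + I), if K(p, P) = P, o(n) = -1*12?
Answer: -1/1772598582 ≈ -5.6414e-10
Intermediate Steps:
I = -1772598570 (I = 5*((41318 - 7660)*(39346 - 49879)) = 5*(33658*(-10533)) = 5*(-354519714) = -1772598570)
o(n) = -12
1/(K(28, o(12)) + I) = 1/(-12 - 1772598570) = 1/(-1772598582) = -1/1772598582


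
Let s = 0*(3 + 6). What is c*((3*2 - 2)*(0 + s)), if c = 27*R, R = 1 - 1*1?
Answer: 0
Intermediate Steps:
R = 0 (R = 1 - 1 = 0)
s = 0 (s = 0*9 = 0)
c = 0 (c = 27*0 = 0)
c*((3*2 - 2)*(0 + s)) = 0*((3*2 - 2)*(0 + 0)) = 0*((6 - 2)*0) = 0*(4*0) = 0*0 = 0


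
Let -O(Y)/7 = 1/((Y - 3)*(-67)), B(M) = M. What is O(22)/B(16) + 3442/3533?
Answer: 70131387/71960144 ≈ 0.97459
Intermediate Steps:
O(Y) = 7/(67*(-3 + Y)) (O(Y) = -7/((Y - 3)*(-67)) = -7*(-1)/((-3 + Y)*67) = -(-7)/(67*(-3 + Y)) = 7/(67*(-3 + Y)))
O(22)/B(16) + 3442/3533 = (7/(67*(-3 + 22)))/16 + 3442/3533 = ((7/67)/19)*(1/16) + 3442*(1/3533) = ((7/67)*(1/19))*(1/16) + 3442/3533 = (7/1273)*(1/16) + 3442/3533 = 7/20368 + 3442/3533 = 70131387/71960144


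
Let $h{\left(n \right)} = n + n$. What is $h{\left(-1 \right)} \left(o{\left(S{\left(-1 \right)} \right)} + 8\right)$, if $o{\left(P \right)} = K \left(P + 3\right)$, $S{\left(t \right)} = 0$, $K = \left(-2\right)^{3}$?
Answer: $32$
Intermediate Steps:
$K = -8$
$h{\left(n \right)} = 2 n$
$o{\left(P \right)} = -24 - 8 P$ ($o{\left(P \right)} = - 8 \left(P + 3\right) = - 8 \left(3 + P\right) = -24 - 8 P$)
$h{\left(-1 \right)} \left(o{\left(S{\left(-1 \right)} \right)} + 8\right) = 2 \left(-1\right) \left(\left(-24 - 0\right) + 8\right) = - 2 \left(\left(-24 + 0\right) + 8\right) = - 2 \left(-24 + 8\right) = \left(-2\right) \left(-16\right) = 32$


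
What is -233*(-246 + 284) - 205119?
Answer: -213973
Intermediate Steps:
-233*(-246 + 284) - 205119 = -233*38 - 205119 = -8854 - 205119 = -213973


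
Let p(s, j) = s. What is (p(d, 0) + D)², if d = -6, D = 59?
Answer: 2809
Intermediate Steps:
(p(d, 0) + D)² = (-6 + 59)² = 53² = 2809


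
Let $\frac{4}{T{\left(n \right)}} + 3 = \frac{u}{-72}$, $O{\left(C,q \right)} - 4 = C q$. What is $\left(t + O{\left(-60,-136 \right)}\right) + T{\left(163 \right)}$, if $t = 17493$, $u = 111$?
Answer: $\frac{2796517}{109} \approx 25656.0$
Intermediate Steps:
$O{\left(C,q \right)} = 4 + C q$
$T{\left(n \right)} = - \frac{96}{109}$ ($T{\left(n \right)} = \frac{4}{-3 + \frac{111}{-72}} = \frac{4}{-3 + 111 \left(- \frac{1}{72}\right)} = \frac{4}{-3 - \frac{37}{24}} = \frac{4}{- \frac{109}{24}} = 4 \left(- \frac{24}{109}\right) = - \frac{96}{109}$)
$\left(t + O{\left(-60,-136 \right)}\right) + T{\left(163 \right)} = \left(17493 + \left(4 - -8160\right)\right) - \frac{96}{109} = \left(17493 + \left(4 + 8160\right)\right) - \frac{96}{109} = \left(17493 + 8164\right) - \frac{96}{109} = 25657 - \frac{96}{109} = \frac{2796517}{109}$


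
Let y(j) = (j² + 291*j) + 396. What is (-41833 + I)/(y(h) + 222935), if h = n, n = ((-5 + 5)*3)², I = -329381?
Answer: -371214/223331 ≈ -1.6622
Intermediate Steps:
n = 0 (n = (0*3)² = 0² = 0)
h = 0
y(j) = 396 + j² + 291*j
(-41833 + I)/(y(h) + 222935) = (-41833 - 329381)/((396 + 0² + 291*0) + 222935) = -371214/((396 + 0 + 0) + 222935) = -371214/(396 + 222935) = -371214/223331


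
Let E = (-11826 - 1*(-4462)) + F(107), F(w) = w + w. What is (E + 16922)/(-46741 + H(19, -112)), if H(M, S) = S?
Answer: -9772/46853 ≈ -0.20857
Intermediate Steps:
F(w) = 2*w
E = -7150 (E = (-11826 - 1*(-4462)) + 2*107 = (-11826 + 4462) + 214 = -7364 + 214 = -7150)
(E + 16922)/(-46741 + H(19, -112)) = (-7150 + 16922)/(-46741 - 112) = 9772/(-46853) = 9772*(-1/46853) = -9772/46853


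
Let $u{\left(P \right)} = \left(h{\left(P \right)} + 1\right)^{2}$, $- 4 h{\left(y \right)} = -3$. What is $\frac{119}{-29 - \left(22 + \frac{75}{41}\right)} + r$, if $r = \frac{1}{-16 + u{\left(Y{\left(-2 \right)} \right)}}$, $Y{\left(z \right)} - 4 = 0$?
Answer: $- \frac{348203}{149454} \approx -2.3298$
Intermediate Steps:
$Y{\left(z \right)} = 4$ ($Y{\left(z \right)} = 4 + 0 = 4$)
$h{\left(y \right)} = \frac{3}{4}$ ($h{\left(y \right)} = \left(- \frac{1}{4}\right) \left(-3\right) = \frac{3}{4}$)
$u{\left(P \right)} = \frac{49}{16}$ ($u{\left(P \right)} = \left(\frac{3}{4} + 1\right)^{2} = \left(\frac{7}{4}\right)^{2} = \frac{49}{16}$)
$r = - \frac{16}{207}$ ($r = \frac{1}{-16 + \frac{49}{16}} = \frac{1}{- \frac{207}{16}} = - \frac{16}{207} \approx -0.077295$)
$\frac{119}{-29 - \left(22 + \frac{75}{41}\right)} + r = \frac{119}{-29 - \left(22 + \frac{75}{41}\right)} - \frac{16}{207} = \frac{119}{-29 - \frac{977}{41}} - \frac{16}{207} = \frac{119}{- \frac{2166}{41}} - \frac{16}{207} = 119 \left(- \frac{41}{2166}\right) - \frac{16}{207} = - \frac{4879}{2166} - \frac{16}{207} = - \frac{348203}{149454}$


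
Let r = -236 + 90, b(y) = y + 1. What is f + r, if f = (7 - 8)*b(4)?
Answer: -151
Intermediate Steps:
b(y) = 1 + y
r = -146
f = -5 (f = (7 - 8)*(1 + 4) = -1*5 = -5)
f + r = -5 - 146 = -151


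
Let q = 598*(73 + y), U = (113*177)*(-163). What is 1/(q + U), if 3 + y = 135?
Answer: -1/3137573 ≈ -3.1872e-7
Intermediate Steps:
y = 132 (y = -3 + 135 = 132)
U = -3260163 (U = 20001*(-163) = -3260163)
q = 122590 (q = 598*(73 + 132) = 598*205 = 122590)
1/(q + U) = 1/(122590 - 3260163) = 1/(-3137573) = -1/3137573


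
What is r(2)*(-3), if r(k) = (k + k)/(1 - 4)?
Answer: 4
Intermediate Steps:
r(k) = -2*k/3 (r(k) = (2*k)/(-3) = (2*k)*(-⅓) = -2*k/3)
r(2)*(-3) = -⅔*2*(-3) = -4/3*(-3) = 4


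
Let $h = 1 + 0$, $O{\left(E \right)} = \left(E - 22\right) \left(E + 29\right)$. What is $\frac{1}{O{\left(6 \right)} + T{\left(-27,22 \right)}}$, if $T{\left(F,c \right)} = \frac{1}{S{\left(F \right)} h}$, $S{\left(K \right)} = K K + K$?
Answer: $- \frac{702}{393119} \approx -0.0017857$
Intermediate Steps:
$S{\left(K \right)} = K + K^{2}$ ($S{\left(K \right)} = K^{2} + K = K + K^{2}$)
$O{\left(E \right)} = \left(-22 + E\right) \left(29 + E\right)$
$h = 1$
$T{\left(F,c \right)} = \frac{1}{F \left(1 + F\right)}$ ($T{\left(F,c \right)} = \frac{1}{F \left(1 + F\right) 1} = \frac{1}{F \left(1 + F\right)}$)
$\frac{1}{O{\left(6 \right)} + T{\left(-27,22 \right)}} = \frac{1}{\left(-638 + 6^{2} + 7 \cdot 6\right) + \frac{1}{\left(-27\right) \left(1 - 27\right)}} = \frac{1}{\left(-638 + 36 + 42\right) - \frac{1}{27 \left(-26\right)}} = \frac{1}{-560 - - \frac{1}{702}} = \frac{1}{-560 + \frac{1}{702}} = \frac{1}{- \frac{393119}{702}} = - \frac{702}{393119}$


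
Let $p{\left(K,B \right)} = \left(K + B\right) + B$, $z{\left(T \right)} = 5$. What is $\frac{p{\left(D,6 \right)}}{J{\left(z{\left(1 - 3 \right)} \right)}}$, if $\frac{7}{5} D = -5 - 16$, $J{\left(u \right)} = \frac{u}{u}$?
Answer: $-3$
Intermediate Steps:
$J{\left(u \right)} = 1$
$D = -15$ ($D = \frac{5 \left(-5 - 16\right)}{7} = \frac{5}{7} \left(-21\right) = -15$)
$p{\left(K,B \right)} = K + 2 B$ ($p{\left(K,B \right)} = \left(B + K\right) + B = K + 2 B$)
$\frac{p{\left(D,6 \right)}}{J{\left(z{\left(1 - 3 \right)} \right)}} = \frac{-15 + 2 \cdot 6}{1} = \left(-15 + 12\right) 1 = \left(-3\right) 1 = -3$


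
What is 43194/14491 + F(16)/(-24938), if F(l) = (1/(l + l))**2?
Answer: 3273068501/1098070016 ≈ 2.9807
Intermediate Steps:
F(l) = 1/(4*l**2) (F(l) = (1/(2*l))**2 = 1/(4*l**2))
43194/14491 + F(16)/(-24938) = 43194/14491 + ((1/4)/16**2)/(-24938) = 43194*(1/14491) + ((1/4)*(1/256))*(-1/24938) = 43194/14491 + (1/1024)*(-1/24938) = 43194/14491 - 1/25536512 = 3273068501/1098070016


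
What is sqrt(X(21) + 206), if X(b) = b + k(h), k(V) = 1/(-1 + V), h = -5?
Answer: sqrt(8166)/6 ≈ 15.061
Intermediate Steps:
X(b) = -1/6 + b (X(b) = b + 1/(-1 - 5) = b + 1/(-6) = b - 1/6 = -1/6 + b)
sqrt(X(21) + 206) = sqrt((-1/6 + 21) + 206) = sqrt(125/6 + 206) = sqrt(1361/6) = sqrt(8166)/6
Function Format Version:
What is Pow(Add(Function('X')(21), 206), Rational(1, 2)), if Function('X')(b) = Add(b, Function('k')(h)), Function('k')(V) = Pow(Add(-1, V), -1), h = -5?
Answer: Mul(Rational(1, 6), Pow(8166, Rational(1, 2))) ≈ 15.061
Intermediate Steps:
Function('X')(b) = Add(Rational(-1, 6), b) (Function('X')(b) = Add(b, Pow(Add(-1, -5), -1)) = Add(b, Pow(-6, -1)) = Add(b, Rational(-1, 6)) = Add(Rational(-1, 6), b))
Pow(Add(Function('X')(21), 206), Rational(1, 2)) = Pow(Add(Add(Rational(-1, 6), 21), 206), Rational(1, 2)) = Pow(Add(Rational(125, 6), 206), Rational(1, 2)) = Pow(Rational(1361, 6), Rational(1, 2)) = Mul(Rational(1, 6), Pow(8166, Rational(1, 2)))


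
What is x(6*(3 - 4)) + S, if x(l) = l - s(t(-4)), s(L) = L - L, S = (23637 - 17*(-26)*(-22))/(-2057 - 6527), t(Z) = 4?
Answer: -65417/8584 ≈ -7.6208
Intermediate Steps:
S = -13913/8584 (S = (23637 + 442*(-22))/(-8584) = (23637 - 9724)*(-1/8584) = 13913*(-1/8584) = -13913/8584 ≈ -1.6208)
s(L) = 0
x(l) = l (x(l) = l - 1*0 = l + 0 = l)
x(6*(3 - 4)) + S = 6*(3 - 4) - 13913/8584 = 6*(-1) - 13913/8584 = -6 - 13913/8584 = -65417/8584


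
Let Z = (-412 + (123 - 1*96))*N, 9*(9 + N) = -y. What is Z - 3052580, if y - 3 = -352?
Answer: -27576400/9 ≈ -3.0640e+6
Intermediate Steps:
y = -349 (y = 3 - 352 = -349)
N = 268/9 (N = -9 + (-1*(-349))/9 = -9 + (1/9)*349 = -9 + 349/9 = 268/9 ≈ 29.778)
Z = -103180/9 (Z = (-412 + (123 - 1*96))*(268/9) = (-412 + (123 - 96))*(268/9) = (-412 + 27)*(268/9) = -385*268/9 = -103180/9 ≈ -11464.)
Z - 3052580 = -103180/9 - 3052580 = -27576400/9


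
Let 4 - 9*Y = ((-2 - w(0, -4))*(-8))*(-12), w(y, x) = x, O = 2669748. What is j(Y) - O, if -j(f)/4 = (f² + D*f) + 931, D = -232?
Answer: -218262784/81 ≈ -2.6946e+6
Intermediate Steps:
Y = -188/9 (Y = 4/9 - (-2 - 1*(-4))*(-8)*(-12)/9 = 4/9 - (-2 + 4)*(-8)*(-12)/9 = 4/9 - 2*(-8)*(-12)/9 = 4/9 - (-16)*(-12)/9 = 4/9 - ⅑*192 = 4/9 - 64/3 = -188/9 ≈ -20.889)
j(f) = -3724 - 4*f² + 928*f (j(f) = -4*((f² - 232*f) + 931) = -4*(931 + f² - 232*f) = -3724 - 4*f² + 928*f)
j(Y) - O = (-3724 - 4*(-188/9)² + 928*(-188/9)) - 1*2669748 = (-3724 - 4*35344/81 - 174464/9) - 2669748 = (-3724 - 141376/81 - 174464/9) - 2669748 = -2013196/81 - 2669748 = -218262784/81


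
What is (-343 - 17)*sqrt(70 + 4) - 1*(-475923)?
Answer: 475923 - 360*sqrt(74) ≈ 4.7283e+5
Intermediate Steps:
(-343 - 17)*sqrt(70 + 4) - 1*(-475923) = -360*sqrt(74) + 475923 = 475923 - 360*sqrt(74)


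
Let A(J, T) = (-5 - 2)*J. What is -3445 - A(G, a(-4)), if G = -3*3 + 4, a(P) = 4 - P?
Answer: -3480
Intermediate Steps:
G = -5 (G = -9 + 4 = -5)
A(J, T) = -7*J
-3445 - A(G, a(-4)) = -3445 - (-7)*(-5) = -3445 - 1*35 = -3445 - 35 = -3480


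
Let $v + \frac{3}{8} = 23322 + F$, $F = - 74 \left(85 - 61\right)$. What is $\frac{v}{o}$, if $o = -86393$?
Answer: $- \frac{172365}{691144} \approx -0.24939$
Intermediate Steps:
$F = -1776$ ($F = \left(-74\right) 24 = -1776$)
$v = \frac{172365}{8}$ ($v = - \frac{3}{8} + \left(23322 - 1776\right) = - \frac{3}{8} + 21546 = \frac{172365}{8} \approx 21546.0$)
$\frac{v}{o} = \frac{172365}{8 \left(-86393\right)} = \frac{172365}{8} \left(- \frac{1}{86393}\right) = - \frac{172365}{691144}$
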